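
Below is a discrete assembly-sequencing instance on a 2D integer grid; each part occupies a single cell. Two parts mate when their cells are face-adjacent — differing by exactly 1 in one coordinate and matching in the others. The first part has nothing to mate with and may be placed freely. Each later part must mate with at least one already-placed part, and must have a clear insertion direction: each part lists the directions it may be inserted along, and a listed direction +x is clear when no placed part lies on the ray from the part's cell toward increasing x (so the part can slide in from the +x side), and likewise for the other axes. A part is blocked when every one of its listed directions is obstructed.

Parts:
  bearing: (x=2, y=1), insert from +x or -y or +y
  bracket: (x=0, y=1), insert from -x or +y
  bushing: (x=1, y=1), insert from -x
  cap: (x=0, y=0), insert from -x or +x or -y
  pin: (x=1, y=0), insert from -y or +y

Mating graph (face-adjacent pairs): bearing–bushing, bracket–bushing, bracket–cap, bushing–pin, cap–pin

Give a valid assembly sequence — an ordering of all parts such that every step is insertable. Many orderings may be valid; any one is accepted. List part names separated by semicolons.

cap; pin; bushing; bracket; bearing

1. cap@(0, 0) [-x clear] — {cap}
2. pin@(1, 0) [-y clear] — {cap, pin}
3. bushing@(1, 1) [-x clear] — {bushing, cap, pin}
4. bracket@(0, 1) [-x clear] — {bracket, bushing, cap, pin}
5. bearing@(2, 1) [+x clear] — {bearing, bracket, bushing, cap, pin}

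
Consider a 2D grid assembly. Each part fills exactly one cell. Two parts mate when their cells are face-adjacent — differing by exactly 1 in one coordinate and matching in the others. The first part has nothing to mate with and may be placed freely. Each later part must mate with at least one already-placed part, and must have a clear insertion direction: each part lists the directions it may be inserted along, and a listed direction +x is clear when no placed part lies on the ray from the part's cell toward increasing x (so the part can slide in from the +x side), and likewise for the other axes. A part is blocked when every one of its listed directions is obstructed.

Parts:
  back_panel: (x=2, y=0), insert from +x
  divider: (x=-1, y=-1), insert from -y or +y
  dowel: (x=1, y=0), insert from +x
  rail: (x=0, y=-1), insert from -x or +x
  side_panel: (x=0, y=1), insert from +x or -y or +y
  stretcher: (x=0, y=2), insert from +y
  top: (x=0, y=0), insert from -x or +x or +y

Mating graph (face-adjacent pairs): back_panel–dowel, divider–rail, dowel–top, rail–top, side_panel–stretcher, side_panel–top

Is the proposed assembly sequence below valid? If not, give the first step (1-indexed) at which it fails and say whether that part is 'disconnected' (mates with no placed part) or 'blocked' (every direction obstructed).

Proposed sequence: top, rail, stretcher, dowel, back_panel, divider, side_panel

1. top@(0, 0) [-x clear] — {top}
2. rail@(0, -1) [-x clear] — {rail, top}
3. stretcher@(0, 2) — no placed neighbour ⇒ disconnected

Invalid at step 3 (disconnected)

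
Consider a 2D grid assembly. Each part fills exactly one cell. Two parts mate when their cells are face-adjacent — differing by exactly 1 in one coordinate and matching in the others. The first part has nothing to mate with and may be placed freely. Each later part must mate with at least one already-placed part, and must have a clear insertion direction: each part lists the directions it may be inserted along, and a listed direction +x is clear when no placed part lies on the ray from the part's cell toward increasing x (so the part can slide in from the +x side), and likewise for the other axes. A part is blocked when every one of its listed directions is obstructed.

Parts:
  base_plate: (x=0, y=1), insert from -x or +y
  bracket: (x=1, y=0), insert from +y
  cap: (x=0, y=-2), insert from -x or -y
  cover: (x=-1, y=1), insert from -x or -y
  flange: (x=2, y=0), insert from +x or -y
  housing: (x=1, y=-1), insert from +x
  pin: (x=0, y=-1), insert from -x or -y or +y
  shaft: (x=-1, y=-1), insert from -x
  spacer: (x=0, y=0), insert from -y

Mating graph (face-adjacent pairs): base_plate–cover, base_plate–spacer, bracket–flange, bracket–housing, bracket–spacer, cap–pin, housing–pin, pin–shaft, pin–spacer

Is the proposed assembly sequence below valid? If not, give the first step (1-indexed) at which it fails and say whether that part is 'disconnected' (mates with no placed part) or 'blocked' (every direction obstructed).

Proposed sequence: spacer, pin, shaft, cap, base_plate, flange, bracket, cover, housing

1. spacer@(0, 0) [-y clear] — {spacer}
2. pin@(0, -1) [-x clear] — {pin, spacer}
3. shaft@(-1, -1) [-x clear] — {pin, shaft, spacer}
4. cap@(0, -2) [-x clear] — {cap, pin, shaft, spacer}
5. base_plate@(0, 1) [-x clear] — {base_plate, cap, pin, shaft, spacer}
6. flange@(2, 0) — no placed neighbour ⇒ disconnected

Invalid at step 6 (disconnected)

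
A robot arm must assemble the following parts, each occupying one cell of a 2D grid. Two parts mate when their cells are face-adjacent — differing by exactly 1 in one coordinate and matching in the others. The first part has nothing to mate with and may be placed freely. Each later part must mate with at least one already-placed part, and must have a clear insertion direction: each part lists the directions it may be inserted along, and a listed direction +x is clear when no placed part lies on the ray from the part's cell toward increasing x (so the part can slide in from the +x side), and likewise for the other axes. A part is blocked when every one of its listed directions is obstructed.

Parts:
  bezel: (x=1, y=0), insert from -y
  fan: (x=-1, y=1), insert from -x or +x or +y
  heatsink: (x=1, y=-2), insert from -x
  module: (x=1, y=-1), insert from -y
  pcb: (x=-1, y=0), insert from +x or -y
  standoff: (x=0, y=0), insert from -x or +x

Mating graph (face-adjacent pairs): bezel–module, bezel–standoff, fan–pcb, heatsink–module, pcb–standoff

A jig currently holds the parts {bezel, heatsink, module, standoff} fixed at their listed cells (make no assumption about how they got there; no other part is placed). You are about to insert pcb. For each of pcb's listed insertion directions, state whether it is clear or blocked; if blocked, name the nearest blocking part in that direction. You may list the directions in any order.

+x: blocked by standoff; -y: clear

+x: nearest on ray is standoff@(0, 0) ⇒ blocked
-y: ray from pcb(-1, 0) has no placed part ⇒ clear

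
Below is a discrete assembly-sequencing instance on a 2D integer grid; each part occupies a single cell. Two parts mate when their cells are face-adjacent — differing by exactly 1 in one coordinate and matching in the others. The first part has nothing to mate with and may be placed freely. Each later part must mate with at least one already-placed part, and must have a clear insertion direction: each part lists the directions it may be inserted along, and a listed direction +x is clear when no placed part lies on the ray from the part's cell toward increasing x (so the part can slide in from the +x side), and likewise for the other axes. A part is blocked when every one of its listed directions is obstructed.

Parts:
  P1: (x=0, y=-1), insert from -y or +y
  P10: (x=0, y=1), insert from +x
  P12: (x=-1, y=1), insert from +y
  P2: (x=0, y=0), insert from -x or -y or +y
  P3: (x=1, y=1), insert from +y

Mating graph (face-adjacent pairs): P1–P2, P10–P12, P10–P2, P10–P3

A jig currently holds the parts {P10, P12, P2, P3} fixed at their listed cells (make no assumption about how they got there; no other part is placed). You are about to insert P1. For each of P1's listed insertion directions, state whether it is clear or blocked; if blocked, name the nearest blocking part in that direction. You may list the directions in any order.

-y: ray from P1(0, -1) has no placed part ⇒ clear
+y: nearest on ray is P2@(0, 0) ⇒ blocked

+y: blocked by P2; -y: clear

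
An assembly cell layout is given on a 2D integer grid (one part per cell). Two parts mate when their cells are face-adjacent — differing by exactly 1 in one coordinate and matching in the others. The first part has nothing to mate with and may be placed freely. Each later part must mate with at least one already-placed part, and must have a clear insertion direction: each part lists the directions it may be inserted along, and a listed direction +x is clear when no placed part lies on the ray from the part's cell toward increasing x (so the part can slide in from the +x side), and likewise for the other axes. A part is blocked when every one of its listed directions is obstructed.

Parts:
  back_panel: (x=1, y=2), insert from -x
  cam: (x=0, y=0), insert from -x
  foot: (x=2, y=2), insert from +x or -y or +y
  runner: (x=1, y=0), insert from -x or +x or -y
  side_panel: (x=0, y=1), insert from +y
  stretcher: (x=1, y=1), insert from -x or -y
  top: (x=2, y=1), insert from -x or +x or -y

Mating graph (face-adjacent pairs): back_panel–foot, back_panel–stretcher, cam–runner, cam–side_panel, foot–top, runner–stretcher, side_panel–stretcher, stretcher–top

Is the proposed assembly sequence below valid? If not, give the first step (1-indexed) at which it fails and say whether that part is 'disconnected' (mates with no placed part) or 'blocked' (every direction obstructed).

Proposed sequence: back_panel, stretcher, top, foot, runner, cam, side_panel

1. back_panel@(1, 2) [-x clear] — {back_panel}
2. stretcher@(1, 1) [-x clear] — {back_panel, stretcher}
3. top@(2, 1) [+x clear] — {back_panel, stretcher, top}
4. foot@(2, 2) [+x clear] — {back_panel, foot, stretcher, top}
5. runner@(1, 0) [-x clear] — {back_panel, foot, runner, stretcher, top}
6. cam@(0, 0) [-x clear] — {back_panel, cam, foot, runner, stretcher, top}
7. side_panel@(0, 1) [+y clear] — {back_panel, cam, foot, runner, side_panel, stretcher, top}

Valid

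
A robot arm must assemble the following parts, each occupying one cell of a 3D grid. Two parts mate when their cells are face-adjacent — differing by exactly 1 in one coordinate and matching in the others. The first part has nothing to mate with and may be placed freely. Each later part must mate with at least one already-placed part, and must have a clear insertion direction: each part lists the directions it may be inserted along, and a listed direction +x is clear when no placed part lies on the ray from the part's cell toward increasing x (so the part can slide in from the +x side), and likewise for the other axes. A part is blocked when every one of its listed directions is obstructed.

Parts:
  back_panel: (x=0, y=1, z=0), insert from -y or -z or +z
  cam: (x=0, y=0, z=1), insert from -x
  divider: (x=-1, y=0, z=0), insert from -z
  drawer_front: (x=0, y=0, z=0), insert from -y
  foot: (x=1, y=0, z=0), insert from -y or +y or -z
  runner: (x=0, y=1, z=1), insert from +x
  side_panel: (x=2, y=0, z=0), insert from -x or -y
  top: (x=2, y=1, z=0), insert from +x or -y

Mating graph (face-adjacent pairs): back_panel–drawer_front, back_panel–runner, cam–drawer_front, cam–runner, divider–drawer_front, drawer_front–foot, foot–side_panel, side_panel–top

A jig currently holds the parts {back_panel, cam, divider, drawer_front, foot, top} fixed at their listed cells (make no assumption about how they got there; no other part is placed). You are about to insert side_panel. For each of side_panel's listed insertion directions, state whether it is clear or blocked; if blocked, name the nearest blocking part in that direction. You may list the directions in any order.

-x: nearest on ray is foot@(1, 0, 0) ⇒ blocked
-y: ray from side_panel(2, 0, 0) has no placed part ⇒ clear

-x: blocked by foot; -y: clear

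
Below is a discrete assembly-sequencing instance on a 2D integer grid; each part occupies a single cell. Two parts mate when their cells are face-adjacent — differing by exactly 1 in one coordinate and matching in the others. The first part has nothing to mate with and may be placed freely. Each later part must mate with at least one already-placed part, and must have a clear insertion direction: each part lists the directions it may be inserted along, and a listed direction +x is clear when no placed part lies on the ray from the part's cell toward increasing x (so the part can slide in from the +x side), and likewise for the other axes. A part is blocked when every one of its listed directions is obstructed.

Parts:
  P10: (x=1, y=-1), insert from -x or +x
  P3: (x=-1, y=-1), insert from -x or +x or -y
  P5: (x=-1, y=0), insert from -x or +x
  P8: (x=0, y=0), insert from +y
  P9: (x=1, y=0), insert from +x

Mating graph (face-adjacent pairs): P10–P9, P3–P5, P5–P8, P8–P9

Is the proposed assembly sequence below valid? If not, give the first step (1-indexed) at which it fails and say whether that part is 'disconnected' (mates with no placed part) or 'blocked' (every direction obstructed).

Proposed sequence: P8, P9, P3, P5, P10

Invalid at step 3 (disconnected)

1. P8@(0, 0) [+y clear] — {P8}
2. P9@(1, 0) [+x clear] — {P8, P9}
3. P3@(-1, -1) — no placed neighbour ⇒ disconnected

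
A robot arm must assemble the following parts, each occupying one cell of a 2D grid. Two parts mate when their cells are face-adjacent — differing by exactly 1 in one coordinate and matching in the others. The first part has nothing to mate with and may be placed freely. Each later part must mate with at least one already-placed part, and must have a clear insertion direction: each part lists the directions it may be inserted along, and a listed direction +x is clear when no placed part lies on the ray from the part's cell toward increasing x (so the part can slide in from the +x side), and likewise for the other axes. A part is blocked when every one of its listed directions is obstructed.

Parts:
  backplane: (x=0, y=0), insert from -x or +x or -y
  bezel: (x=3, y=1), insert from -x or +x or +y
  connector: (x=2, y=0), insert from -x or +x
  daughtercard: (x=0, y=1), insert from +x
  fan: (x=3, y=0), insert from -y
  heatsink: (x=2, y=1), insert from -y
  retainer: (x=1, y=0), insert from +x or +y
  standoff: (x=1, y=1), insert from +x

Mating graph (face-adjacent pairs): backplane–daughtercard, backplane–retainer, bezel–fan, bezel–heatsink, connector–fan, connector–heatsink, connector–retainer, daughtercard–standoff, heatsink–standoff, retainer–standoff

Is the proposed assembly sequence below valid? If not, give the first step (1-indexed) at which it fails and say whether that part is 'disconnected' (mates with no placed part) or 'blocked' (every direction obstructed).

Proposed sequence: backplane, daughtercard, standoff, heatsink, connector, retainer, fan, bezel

1. backplane@(0, 0) [-x clear] — {backplane}
2. daughtercard@(0, 1) [+x clear] — {backplane, daughtercard}
3. standoff@(1, 1) [+x clear] — {backplane, daughtercard, standoff}
4. heatsink@(2, 1) [-y clear] — {backplane, daughtercard, heatsink, standoff}
5. connector@(2, 0) [+x clear] — {backplane, connector, daughtercard, heatsink, standoff}
6. retainer@(1, 0) — +x/+y all obstructed ⇒ blocked

Invalid at step 6 (blocked)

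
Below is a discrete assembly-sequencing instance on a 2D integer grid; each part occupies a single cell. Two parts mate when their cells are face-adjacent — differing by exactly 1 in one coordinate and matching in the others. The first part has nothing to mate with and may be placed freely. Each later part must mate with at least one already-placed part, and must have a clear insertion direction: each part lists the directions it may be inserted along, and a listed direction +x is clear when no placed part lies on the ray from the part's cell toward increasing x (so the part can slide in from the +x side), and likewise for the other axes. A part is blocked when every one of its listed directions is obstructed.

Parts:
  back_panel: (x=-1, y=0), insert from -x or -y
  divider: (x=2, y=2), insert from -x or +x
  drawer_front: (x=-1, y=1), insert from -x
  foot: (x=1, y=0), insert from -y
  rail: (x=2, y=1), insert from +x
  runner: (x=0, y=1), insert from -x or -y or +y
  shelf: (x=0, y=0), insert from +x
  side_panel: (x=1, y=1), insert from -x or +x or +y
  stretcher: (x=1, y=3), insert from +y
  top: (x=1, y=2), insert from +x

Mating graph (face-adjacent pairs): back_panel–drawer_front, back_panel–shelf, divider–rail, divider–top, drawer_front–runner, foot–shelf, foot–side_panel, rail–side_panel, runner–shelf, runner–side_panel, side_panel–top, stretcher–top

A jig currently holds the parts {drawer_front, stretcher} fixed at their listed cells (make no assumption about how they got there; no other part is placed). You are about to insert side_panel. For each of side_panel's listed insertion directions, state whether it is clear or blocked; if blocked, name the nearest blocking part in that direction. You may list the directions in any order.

-x: nearest on ray is drawer_front@(-1, 1) ⇒ blocked
+x: ray from side_panel(1, 1) has no placed part ⇒ clear
+y: nearest on ray is stretcher@(1, 3) ⇒ blocked

+x: clear; +y: blocked by stretcher; -x: blocked by drawer_front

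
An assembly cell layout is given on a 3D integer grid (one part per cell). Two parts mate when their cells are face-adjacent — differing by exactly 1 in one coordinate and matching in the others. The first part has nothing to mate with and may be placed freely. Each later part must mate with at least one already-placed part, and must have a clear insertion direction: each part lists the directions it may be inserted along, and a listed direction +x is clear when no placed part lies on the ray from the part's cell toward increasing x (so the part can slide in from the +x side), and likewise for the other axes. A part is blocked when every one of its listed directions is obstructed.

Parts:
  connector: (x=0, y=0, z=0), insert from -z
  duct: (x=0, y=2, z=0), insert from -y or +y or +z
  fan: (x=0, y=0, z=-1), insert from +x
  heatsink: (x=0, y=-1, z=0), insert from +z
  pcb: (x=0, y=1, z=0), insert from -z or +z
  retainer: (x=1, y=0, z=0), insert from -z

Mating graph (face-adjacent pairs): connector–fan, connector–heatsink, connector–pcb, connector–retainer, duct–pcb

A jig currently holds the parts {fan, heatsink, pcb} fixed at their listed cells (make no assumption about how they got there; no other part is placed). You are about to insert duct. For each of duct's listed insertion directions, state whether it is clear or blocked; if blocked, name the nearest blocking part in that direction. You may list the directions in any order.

+y: clear; +z: clear; -y: blocked by pcb

-y: nearest on ray is pcb@(0, 1, 0) ⇒ blocked
+y: ray from duct(0, 2, 0) has no placed part ⇒ clear
+z: ray from duct(0, 2, 0) has no placed part ⇒ clear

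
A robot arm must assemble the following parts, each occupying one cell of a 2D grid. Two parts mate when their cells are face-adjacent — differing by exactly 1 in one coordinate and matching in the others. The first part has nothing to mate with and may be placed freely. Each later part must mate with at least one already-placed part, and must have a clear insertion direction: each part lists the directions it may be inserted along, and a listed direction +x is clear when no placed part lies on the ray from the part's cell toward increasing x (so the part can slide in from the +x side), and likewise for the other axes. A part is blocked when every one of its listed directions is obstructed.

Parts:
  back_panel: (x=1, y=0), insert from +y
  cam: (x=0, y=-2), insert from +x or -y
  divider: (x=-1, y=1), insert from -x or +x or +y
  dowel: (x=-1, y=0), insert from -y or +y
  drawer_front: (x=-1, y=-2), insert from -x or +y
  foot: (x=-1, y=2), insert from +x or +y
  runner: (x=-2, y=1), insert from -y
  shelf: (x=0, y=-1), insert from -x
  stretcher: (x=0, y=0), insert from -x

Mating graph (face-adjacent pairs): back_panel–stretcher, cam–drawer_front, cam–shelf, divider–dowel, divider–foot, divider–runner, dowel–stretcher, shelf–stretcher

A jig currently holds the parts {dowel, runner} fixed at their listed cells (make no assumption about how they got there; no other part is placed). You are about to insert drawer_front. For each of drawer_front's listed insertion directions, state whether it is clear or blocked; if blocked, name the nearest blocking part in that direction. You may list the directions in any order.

-x: ray from drawer_front(-1, -2) has no placed part ⇒ clear
+y: nearest on ray is dowel@(-1, 0) ⇒ blocked

+y: blocked by dowel; -x: clear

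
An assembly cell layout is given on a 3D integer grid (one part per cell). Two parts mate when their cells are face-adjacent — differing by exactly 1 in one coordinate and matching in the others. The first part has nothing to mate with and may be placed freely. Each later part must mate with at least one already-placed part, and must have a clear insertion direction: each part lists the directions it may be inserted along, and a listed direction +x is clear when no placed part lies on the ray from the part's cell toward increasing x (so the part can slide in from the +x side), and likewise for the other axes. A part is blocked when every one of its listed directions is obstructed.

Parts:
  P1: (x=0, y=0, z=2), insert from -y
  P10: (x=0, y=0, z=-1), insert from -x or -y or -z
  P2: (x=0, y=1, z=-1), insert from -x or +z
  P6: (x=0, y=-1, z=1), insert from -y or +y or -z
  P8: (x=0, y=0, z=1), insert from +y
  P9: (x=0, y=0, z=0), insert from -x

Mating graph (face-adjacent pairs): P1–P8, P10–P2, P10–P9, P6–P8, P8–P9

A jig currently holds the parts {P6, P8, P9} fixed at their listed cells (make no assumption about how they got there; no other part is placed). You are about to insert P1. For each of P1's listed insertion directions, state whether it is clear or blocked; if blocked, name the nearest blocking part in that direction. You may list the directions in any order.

-y: ray from P1(0, 0, 2) has no placed part ⇒ clear

-y: clear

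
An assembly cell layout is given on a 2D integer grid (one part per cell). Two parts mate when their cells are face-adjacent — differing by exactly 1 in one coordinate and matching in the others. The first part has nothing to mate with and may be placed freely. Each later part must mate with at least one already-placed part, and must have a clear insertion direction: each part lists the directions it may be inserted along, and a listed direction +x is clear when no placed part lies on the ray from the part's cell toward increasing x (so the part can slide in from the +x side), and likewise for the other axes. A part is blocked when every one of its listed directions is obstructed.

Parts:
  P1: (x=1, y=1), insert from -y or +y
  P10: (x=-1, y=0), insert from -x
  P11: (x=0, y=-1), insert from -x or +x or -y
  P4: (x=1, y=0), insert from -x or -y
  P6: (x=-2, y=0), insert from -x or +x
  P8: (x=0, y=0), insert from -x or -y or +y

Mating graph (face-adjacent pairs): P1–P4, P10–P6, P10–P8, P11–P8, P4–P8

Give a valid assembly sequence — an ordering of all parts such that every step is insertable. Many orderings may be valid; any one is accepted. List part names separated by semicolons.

1. P4@(1, 0) [-x clear] — {P4}
2. P1@(1, 1) [+y clear] — {P1, P4}
3. P8@(0, 0) [-x clear] — {P1, P4, P8}
4. P11@(0, -1) [-x clear] — {P1, P11, P4, P8}
5. P10@(-1, 0) [-x clear] — {P1, P10, P11, P4, P8}
6. P6@(-2, 0) [-x clear] — {P1, P10, P11, P4, P6, P8}

P4; P1; P8; P11; P10; P6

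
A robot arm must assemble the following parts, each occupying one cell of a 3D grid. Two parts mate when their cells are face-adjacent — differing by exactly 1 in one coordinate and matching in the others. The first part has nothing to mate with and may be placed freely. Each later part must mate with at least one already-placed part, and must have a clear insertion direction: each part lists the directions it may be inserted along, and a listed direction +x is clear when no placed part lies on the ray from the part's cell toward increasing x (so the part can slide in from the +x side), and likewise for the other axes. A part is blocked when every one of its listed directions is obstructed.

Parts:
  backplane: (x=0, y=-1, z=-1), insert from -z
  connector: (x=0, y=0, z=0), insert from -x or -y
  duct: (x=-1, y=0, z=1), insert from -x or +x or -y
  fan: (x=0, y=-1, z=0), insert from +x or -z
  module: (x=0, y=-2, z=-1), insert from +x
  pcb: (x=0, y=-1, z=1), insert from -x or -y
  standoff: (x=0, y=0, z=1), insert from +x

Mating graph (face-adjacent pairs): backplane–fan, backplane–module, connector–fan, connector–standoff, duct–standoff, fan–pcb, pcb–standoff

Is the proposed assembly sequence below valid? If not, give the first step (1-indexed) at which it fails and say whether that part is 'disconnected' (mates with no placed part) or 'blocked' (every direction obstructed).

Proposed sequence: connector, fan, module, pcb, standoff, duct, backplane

1. connector@(0, 0, 0) [-x clear] — {connector}
2. fan@(0, -1, 0) [+x clear] — {connector, fan}
3. module@(0, -2, -1) — no placed neighbour ⇒ disconnected

Invalid at step 3 (disconnected)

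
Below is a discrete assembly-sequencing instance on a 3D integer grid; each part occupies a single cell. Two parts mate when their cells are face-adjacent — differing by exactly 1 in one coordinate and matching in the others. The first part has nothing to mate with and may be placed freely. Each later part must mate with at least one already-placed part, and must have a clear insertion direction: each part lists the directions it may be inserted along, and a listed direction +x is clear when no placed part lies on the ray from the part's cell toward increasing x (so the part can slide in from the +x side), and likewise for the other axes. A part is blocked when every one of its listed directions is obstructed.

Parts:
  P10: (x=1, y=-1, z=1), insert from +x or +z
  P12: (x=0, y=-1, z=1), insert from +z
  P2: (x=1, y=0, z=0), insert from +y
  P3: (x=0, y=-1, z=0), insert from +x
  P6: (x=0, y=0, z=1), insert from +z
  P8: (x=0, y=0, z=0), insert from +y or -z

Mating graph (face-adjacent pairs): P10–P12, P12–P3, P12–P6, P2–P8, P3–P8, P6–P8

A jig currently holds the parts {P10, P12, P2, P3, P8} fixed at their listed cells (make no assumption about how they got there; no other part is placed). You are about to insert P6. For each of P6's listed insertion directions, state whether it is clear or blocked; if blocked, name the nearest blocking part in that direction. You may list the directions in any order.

+z: clear

+z: ray from P6(0, 0, 1) has no placed part ⇒ clear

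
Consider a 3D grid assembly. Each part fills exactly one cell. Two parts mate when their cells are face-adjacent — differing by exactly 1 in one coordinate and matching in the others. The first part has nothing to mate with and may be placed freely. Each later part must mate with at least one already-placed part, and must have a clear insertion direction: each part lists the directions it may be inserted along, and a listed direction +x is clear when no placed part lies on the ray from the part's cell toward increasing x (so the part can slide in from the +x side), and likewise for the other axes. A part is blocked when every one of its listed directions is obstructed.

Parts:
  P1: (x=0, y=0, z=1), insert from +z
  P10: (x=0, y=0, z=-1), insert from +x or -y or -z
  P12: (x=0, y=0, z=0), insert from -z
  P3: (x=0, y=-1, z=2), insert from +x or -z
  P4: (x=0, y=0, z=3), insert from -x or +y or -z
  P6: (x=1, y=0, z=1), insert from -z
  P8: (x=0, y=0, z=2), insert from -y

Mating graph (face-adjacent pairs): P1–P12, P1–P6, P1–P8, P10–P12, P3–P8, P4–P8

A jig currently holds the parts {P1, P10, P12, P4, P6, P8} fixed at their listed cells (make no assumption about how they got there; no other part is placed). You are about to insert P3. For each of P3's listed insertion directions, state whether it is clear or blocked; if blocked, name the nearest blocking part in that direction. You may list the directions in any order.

+x: ray from P3(0, -1, 2) has no placed part ⇒ clear
-z: ray from P3(0, -1, 2) has no placed part ⇒ clear

+x: clear; -z: clear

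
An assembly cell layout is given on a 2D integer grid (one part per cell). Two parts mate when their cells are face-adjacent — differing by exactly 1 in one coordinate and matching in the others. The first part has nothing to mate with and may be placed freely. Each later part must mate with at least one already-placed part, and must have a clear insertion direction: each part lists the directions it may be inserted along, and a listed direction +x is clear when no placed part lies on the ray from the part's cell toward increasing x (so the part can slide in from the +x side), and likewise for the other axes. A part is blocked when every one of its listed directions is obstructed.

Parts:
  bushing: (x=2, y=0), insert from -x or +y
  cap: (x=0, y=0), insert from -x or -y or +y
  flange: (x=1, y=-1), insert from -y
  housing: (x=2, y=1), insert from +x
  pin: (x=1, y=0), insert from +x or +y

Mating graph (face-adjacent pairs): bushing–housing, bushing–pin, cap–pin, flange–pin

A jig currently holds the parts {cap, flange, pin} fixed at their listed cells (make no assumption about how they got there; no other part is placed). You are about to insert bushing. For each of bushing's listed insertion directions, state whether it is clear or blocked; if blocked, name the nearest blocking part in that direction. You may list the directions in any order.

-x: nearest on ray is pin@(1, 0) ⇒ blocked
+y: ray from bushing(2, 0) has no placed part ⇒ clear

+y: clear; -x: blocked by pin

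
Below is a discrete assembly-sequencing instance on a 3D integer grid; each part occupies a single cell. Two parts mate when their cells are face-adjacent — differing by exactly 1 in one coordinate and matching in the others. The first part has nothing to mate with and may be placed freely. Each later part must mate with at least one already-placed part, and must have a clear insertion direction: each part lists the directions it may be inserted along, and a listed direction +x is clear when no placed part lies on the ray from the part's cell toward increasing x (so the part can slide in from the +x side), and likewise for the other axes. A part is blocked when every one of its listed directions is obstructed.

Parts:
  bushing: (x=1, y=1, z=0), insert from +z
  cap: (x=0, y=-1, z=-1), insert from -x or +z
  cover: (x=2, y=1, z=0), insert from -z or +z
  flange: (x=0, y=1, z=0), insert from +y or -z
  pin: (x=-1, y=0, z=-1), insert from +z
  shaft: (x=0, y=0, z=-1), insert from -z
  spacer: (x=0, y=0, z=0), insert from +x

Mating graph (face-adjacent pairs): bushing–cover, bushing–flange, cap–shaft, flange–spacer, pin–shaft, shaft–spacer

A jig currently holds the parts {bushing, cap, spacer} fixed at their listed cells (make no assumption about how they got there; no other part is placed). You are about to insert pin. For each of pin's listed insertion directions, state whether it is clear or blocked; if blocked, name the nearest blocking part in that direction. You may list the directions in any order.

+z: clear

+z: ray from pin(-1, 0, -1) has no placed part ⇒ clear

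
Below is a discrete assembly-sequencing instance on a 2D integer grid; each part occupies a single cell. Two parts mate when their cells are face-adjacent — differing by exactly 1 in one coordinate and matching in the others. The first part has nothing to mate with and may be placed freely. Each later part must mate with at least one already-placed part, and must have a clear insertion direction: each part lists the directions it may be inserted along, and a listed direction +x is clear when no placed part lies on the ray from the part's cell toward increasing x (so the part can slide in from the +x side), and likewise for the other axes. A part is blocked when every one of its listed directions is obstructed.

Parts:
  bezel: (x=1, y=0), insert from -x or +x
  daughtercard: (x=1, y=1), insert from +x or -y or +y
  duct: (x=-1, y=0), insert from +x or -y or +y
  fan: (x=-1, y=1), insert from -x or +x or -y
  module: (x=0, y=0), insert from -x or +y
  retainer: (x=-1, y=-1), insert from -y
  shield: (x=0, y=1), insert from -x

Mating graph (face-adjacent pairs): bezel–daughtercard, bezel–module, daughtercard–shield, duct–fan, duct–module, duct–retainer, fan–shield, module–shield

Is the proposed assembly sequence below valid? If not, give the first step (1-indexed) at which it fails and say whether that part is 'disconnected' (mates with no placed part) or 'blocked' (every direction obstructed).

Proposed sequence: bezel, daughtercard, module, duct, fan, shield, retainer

1. bezel@(1, 0) [-x clear] — {bezel}
2. daughtercard@(1, 1) [+x clear] — {bezel, daughtercard}
3. module@(0, 0) [-x clear] — {bezel, daughtercard, module}
4. duct@(-1, 0) [-y clear] — {bezel, daughtercard, duct, module}
5. fan@(-1, 1) [-x clear] — {bezel, daughtercard, duct, fan, module}
6. shield@(0, 1) — -x all obstructed ⇒ blocked

Invalid at step 6 (blocked)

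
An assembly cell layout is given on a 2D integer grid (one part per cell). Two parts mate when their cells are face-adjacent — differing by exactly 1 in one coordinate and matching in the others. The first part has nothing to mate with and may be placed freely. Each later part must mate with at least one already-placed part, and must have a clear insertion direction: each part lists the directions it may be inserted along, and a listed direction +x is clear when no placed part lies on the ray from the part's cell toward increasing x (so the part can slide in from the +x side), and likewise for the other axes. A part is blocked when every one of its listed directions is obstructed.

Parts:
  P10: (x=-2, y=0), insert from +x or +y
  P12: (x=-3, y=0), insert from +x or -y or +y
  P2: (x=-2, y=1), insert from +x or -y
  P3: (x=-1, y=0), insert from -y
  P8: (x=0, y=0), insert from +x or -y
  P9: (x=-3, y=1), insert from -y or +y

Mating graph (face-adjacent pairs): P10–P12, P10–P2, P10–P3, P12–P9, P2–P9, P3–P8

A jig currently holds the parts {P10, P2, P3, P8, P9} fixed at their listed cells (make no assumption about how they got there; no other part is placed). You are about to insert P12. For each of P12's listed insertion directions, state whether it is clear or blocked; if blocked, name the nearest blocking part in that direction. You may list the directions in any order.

+x: blocked by P10; +y: blocked by P9; -y: clear

+x: nearest on ray is P10@(-2, 0) ⇒ blocked
-y: ray from P12(-3, 0) has no placed part ⇒ clear
+y: nearest on ray is P9@(-3, 1) ⇒ blocked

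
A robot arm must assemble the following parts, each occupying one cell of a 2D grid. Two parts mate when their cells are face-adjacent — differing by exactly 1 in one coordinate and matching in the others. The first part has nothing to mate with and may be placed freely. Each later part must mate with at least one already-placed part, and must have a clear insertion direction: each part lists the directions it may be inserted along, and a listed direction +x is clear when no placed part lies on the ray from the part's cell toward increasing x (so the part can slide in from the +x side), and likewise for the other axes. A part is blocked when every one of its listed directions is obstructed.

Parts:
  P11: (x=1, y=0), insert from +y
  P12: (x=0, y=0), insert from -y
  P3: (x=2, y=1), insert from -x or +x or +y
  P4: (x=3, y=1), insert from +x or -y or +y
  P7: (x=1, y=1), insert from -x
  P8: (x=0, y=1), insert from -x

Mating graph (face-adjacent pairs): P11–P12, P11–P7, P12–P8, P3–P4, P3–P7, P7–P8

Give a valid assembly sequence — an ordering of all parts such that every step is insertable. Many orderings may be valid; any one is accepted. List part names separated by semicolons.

P12; P11; P7; P3; P8; P4

1. P12@(0, 0) [-y clear] — {P12}
2. P11@(1, 0) [+y clear] — {P11, P12}
3. P7@(1, 1) [-x clear] — {P11, P12, P7}
4. P3@(2, 1) [+x clear] — {P11, P12, P3, P7}
5. P8@(0, 1) [-x clear] — {P11, P12, P3, P7, P8}
6. P4@(3, 1) [+x clear] — {P11, P12, P3, P4, P7, P8}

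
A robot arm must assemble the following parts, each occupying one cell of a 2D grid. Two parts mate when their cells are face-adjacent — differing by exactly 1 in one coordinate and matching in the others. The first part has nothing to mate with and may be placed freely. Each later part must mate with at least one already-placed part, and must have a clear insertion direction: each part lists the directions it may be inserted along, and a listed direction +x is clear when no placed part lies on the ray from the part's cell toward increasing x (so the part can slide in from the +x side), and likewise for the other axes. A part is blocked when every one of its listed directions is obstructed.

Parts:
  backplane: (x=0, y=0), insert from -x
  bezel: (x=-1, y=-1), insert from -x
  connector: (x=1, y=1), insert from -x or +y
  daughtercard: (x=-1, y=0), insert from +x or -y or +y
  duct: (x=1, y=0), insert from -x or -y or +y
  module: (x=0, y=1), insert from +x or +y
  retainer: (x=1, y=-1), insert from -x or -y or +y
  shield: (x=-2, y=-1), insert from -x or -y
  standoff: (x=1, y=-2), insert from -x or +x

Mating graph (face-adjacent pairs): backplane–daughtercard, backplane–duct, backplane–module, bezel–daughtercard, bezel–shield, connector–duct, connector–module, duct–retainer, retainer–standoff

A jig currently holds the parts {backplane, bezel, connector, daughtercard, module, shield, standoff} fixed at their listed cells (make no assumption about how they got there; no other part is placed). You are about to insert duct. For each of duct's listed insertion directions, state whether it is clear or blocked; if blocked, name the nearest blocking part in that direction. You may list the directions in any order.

-x: nearest on ray is backplane@(0, 0) ⇒ blocked
-y: nearest on ray is standoff@(1, -2) ⇒ blocked
+y: nearest on ray is connector@(1, 1) ⇒ blocked

+y: blocked by connector; -x: blocked by backplane; -y: blocked by standoff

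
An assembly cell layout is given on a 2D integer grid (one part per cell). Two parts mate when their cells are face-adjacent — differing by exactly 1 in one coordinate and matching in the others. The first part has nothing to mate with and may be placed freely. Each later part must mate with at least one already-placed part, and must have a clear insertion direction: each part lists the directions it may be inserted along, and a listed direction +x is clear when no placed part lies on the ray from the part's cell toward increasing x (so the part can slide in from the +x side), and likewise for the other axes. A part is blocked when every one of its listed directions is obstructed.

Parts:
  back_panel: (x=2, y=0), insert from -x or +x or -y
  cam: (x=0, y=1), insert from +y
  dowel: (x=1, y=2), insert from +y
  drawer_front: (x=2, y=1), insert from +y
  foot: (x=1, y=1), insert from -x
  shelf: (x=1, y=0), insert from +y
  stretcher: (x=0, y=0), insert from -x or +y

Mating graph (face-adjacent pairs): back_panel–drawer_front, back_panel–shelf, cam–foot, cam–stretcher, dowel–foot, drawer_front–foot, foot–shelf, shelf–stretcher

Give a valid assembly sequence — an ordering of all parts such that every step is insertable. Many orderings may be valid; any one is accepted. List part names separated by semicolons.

1. shelf@(1, 0) [+y clear] — {shelf}
2. foot@(1, 1) [-x clear] — {foot, shelf}
3. cam@(0, 1) [+y clear] — {cam, foot, shelf}
4. dowel@(1, 2) [+y clear] — {cam, dowel, foot, shelf}
5. stretcher@(0, 0) [-x clear] — {cam, dowel, foot, shelf, stretcher}
6. back_panel@(2, 0) [+x clear] — {back_panel, cam, dowel, foot, shelf, stretcher}
7. drawer_front@(2, 1) [+y clear] — {back_panel, cam, dowel, drawer_front, foot, shelf, stretcher}

shelf; foot; cam; dowel; stretcher; back_panel; drawer_front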